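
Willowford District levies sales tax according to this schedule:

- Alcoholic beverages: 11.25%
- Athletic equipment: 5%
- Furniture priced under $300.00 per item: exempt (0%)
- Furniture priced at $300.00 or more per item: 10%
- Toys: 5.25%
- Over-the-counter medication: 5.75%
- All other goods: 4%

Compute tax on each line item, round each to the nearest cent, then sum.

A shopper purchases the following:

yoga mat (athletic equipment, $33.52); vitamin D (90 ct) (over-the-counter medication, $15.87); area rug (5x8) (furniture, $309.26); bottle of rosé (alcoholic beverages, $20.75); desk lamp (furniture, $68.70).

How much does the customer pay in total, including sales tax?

$483.95

Yoga mat $33.52: athletic equipment → 5% → $1.68
Vitamin D (90 ct) $15.87: over-the-counter medication → 5.75% → $0.91
Area rug (5x8) $309.26: furniture, $300.00 or more → 10% → $30.93
Bottle of rosé $20.75: alcoholic beverages → 11.25% → $2.33
Desk lamp $68.70: furniture, under $300.00 → 0% → $0.00
Subtotal = $448.10; tax = $35.85; total due = $483.95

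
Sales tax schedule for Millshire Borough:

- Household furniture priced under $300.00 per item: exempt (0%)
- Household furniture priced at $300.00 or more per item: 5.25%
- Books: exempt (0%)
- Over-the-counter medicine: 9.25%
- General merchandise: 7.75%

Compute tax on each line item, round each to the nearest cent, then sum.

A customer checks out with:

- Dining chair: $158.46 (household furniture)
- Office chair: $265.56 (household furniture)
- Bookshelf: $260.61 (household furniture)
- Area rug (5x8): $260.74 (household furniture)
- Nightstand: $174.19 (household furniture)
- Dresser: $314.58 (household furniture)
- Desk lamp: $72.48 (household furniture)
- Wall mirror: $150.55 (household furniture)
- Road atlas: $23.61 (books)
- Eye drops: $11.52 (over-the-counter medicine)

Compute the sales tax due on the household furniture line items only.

$16.52

Dining chair $158.46: household furniture, under $300.00 → 0% → $0.00
Office chair $265.56: household furniture, under $300.00 → 0% → $0.00
Bookshelf $260.61: household furniture, under $300.00 → 0% → $0.00
Area rug (5x8) $260.74: household furniture, under $300.00 → 0% → $0.00
Nightstand $174.19: household furniture, under $300.00 → 0% → $0.00
Dresser $314.58: household furniture, $300.00 or more → 5.25% → $16.52
Desk lamp $72.48: household furniture, under $300.00 → 0% → $0.00
Wall mirror $150.55: household furniture, under $300.00 → 0% → $0.00
Tax on household furniture = $0.00 + $0.00 + $0.00 + $0.00 + $0.00 + $16.52 + $0.00 + $0.00 = $16.52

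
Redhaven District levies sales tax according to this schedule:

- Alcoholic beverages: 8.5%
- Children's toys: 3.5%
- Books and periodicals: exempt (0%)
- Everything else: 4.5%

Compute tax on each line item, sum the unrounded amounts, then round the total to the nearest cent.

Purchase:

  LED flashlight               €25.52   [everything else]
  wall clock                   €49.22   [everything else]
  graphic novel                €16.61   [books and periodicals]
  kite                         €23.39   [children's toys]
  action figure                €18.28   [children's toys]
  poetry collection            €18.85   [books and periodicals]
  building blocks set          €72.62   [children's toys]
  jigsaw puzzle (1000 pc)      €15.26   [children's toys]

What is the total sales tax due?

LED flashlight €25.52: everything else → 4.5% → €1.1484
Wall clock €49.22: everything else → 4.5% → €2.2149
Graphic novel €16.61: books and periodicals → 0% → €0.00
Kite €23.39: children's toys → 3.5% → €0.81865
Action figure €18.28: children's toys → 3.5% → €0.6398
Poetry collection €18.85: books and periodicals → 0% → €0.00
Building blocks set €72.62: children's toys → 3.5% → €2.5417
Jigsaw puzzle (1000 pc) €15.26: children's toys → 3.5% → €0.5341
Unrounded tax sum = €7.89755 → €7.90

€7.90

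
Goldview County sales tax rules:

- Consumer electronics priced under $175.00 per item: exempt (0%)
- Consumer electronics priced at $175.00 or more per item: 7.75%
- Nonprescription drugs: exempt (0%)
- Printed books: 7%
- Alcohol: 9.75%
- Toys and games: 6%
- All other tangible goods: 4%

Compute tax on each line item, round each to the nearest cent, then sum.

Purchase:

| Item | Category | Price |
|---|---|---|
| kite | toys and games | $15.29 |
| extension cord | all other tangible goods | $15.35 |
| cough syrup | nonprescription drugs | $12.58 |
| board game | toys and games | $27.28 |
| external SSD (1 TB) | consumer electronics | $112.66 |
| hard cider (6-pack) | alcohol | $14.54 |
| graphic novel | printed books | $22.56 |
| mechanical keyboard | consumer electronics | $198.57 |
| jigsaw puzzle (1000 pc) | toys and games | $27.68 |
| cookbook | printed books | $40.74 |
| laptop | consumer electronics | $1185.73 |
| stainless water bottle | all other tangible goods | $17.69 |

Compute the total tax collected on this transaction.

$118.67

Kite $15.29: toys and games → 6% → $0.92
Extension cord $15.35: all other tangible goods → 4% → $0.61
Cough syrup $12.58: nonprescription drugs → 0% → $0.00
Board game $27.28: toys and games → 6% → $1.64
External SSD (1 TB) $112.66: consumer electronics, under $175.00 → 0% → $0.00
Hard cider (6-pack) $14.54: alcohol → 9.75% → $1.42
Graphic novel $22.56: printed books → 7% → $1.58
Mechanical keyboard $198.57: consumer electronics, $175.00 or more → 7.75% → $15.39
Jigsaw puzzle (1000 pc) $27.68: toys and games → 6% → $1.66
Cookbook $40.74: printed books → 7% → $2.85
Laptop $1185.73: consumer electronics, $175.00 or more → 7.75% → $91.89
Stainless water bottle $17.69: all other tangible goods → 4% → $0.71
Total tax = $0.92 + $0.61 + $1.64 + $1.42 + $1.58 + $15.39 + $1.66 + $2.85 + $91.89 + $0.71 = $118.67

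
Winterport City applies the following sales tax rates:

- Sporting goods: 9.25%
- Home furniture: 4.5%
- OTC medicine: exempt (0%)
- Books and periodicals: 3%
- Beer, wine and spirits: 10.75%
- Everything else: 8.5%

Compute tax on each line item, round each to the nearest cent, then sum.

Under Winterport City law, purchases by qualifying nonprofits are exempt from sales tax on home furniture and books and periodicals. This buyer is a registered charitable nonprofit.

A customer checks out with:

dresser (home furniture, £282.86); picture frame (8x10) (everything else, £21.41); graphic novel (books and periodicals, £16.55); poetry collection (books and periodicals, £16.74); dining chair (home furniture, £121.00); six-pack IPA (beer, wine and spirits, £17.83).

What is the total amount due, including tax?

Dresser £282.86: home furniture, buyer-exempt → 0% → £0.00
Picture frame (8x10) £21.41: everything else → 8.5% → £1.82
Graphic novel £16.55: books and periodicals, buyer-exempt → 0% → £0.00
Poetry collection £16.74: books and periodicals, buyer-exempt → 0% → £0.00
Dining chair £121.00: home furniture, buyer-exempt → 0% → £0.00
Six-pack IPA £17.83: beer, wine and spirits → 10.75% → £1.92
Subtotal = £476.39; tax = £3.74; total due = £480.13

£480.13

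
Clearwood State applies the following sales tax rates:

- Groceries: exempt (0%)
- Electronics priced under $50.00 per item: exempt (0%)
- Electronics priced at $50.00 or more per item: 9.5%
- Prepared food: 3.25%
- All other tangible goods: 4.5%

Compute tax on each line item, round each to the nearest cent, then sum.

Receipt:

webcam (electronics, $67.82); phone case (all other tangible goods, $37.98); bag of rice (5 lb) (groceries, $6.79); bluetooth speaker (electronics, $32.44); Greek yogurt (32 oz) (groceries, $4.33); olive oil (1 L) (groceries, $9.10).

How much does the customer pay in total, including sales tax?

$166.61

Webcam $67.82: electronics, $50.00 or more → 9.5% → $6.44
Phone case $37.98: all other tangible goods → 4.5% → $1.71
Bag of rice (5 lb) $6.79: groceries → 0% → $0.00
Bluetooth speaker $32.44: electronics, under $50.00 → 0% → $0.00
Greek yogurt (32 oz) $4.33: groceries → 0% → $0.00
Olive oil (1 L) $9.10: groceries → 0% → $0.00
Subtotal = $158.46; tax = $8.15; total due = $166.61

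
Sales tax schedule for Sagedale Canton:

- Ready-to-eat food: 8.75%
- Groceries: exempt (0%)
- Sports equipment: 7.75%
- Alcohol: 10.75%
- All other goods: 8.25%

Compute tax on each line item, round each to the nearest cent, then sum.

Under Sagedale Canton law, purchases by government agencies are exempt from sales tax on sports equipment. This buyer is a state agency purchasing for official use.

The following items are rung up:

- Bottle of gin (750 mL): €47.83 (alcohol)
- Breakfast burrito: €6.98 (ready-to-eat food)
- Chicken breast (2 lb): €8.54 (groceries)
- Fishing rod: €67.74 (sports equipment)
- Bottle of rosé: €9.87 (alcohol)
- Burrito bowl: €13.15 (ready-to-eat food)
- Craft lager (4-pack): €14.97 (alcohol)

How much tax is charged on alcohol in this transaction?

Bottle of gin (750 mL) €47.83: alcohol → 10.75% → €5.14
Bottle of rosé €9.87: alcohol → 10.75% → €1.06
Craft lager (4-pack) €14.97: alcohol → 10.75% → €1.61
Tax on alcohol = €5.14 + €1.06 + €1.61 = €7.81

€7.81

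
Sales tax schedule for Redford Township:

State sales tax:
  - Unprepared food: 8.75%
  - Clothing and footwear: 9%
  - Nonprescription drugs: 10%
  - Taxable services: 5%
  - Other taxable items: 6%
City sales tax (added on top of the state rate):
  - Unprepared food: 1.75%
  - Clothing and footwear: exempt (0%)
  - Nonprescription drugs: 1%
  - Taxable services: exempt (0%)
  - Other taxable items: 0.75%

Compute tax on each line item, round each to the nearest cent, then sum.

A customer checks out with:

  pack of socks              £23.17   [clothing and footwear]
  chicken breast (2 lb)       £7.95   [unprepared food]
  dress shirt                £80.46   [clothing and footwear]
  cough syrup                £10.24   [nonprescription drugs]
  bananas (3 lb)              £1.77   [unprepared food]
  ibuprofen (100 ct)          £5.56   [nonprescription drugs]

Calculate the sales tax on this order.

£12.09

Pack of socks £23.17: clothing and footwear → 9% + 0% city = 9% → £2.09
Chicken breast (2 lb) £7.95: unprepared food → 8.75% + 1.75% city = 10.5% → £0.83
Dress shirt £80.46: clothing and footwear → 9% + 0% city = 9% → £7.24
Cough syrup £10.24: nonprescription drugs → 10% + 1% city = 11% → £1.13
Bananas (3 lb) £1.77: unprepared food → 8.75% + 1.75% city = 10.5% → £0.19
Ibuprofen (100 ct) £5.56: nonprescription drugs → 10% + 1% city = 11% → £0.61
Total tax = £2.09 + £0.83 + £7.24 + £1.13 + £0.19 + £0.61 = £12.09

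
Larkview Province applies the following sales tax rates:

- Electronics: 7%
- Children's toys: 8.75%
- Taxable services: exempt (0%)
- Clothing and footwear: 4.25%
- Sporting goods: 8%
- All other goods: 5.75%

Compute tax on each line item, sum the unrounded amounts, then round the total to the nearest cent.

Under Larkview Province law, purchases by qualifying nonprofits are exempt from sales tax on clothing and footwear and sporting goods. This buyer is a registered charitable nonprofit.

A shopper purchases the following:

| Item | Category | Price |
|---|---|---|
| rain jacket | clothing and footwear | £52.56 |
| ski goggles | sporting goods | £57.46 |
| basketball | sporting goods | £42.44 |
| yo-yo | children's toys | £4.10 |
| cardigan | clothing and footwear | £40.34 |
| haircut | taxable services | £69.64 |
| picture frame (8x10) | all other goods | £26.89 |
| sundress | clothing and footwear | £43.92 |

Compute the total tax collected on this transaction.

£1.90

Rain jacket £52.56: clothing and footwear, buyer-exempt → 0% → £0.00
Ski goggles £57.46: sporting goods, buyer-exempt → 0% → £0.00
Basketball £42.44: sporting goods, buyer-exempt → 0% → £0.00
Yo-yo £4.10: children's toys → 8.75% → £0.35875
Cardigan £40.34: clothing and footwear, buyer-exempt → 0% → £0.00
Haircut £69.64: taxable services → 0% → £0.00
Picture frame (8x10) £26.89: all other goods → 5.75% → £1.546175
Sundress £43.92: clothing and footwear, buyer-exempt → 0% → £0.00
Unrounded tax sum = £1.904925 → £1.90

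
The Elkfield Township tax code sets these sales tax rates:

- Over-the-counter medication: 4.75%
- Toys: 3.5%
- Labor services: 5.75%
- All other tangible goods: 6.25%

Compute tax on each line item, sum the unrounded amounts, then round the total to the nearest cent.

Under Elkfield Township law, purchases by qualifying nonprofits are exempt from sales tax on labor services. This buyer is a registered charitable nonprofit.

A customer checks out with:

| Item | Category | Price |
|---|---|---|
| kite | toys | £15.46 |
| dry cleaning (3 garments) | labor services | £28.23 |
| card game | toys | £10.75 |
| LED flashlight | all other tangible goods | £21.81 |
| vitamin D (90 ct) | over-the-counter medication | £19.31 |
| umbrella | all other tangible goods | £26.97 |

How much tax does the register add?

£4.88

Kite £15.46: toys → 3.5% → £0.5411
Dry cleaning (3 garments) £28.23: labor services, buyer-exempt → 0% → £0.00
Card game £10.75: toys → 3.5% → £0.37625
LED flashlight £21.81: all other tangible goods → 6.25% → £1.363125
Vitamin D (90 ct) £19.31: over-the-counter medication → 4.75% → £0.917225
Umbrella £26.97: all other tangible goods → 6.25% → £1.685625
Unrounded tax sum = £4.883325 → £4.88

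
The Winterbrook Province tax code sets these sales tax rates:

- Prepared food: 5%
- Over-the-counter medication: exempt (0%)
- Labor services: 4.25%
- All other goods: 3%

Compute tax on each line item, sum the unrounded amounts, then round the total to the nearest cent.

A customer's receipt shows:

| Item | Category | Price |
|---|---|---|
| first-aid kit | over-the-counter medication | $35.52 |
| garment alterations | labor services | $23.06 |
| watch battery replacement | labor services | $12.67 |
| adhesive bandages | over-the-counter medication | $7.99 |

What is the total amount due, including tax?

$80.76

First-aid kit $35.52: over-the-counter medication → 0% → $0.00
Garment alterations $23.06: labor services → 4.25% → $0.98005
Watch battery replacement $12.67: labor services → 4.25% → $0.538475
Adhesive bandages $7.99: over-the-counter medication → 0% → $0.00
Subtotal = $79.24; unrounded tax = $1.518525 → $1.52; total due = $80.76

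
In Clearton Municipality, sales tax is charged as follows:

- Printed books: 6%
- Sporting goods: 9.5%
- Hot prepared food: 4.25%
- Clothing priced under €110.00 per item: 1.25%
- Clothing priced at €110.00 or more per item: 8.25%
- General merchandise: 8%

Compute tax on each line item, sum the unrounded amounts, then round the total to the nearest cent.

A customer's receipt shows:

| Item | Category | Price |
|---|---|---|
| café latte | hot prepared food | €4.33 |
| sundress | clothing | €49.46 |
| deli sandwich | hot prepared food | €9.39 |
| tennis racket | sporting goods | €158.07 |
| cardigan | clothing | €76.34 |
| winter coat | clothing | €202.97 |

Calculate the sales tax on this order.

€33.92

Café latte €4.33: hot prepared food → 4.25% → €0.184025
Sundress €49.46: clothing, under €110.00 → 1.25% → €0.61825
Deli sandwich €9.39: hot prepared food → 4.25% → €0.399075
Tennis racket €158.07: sporting goods → 9.5% → €15.01665
Cardigan €76.34: clothing, under €110.00 → 1.25% → €0.95425
Winter coat €202.97: clothing, €110.00 or more → 8.25% → €16.745025
Unrounded tax sum = €33.917275 → €33.92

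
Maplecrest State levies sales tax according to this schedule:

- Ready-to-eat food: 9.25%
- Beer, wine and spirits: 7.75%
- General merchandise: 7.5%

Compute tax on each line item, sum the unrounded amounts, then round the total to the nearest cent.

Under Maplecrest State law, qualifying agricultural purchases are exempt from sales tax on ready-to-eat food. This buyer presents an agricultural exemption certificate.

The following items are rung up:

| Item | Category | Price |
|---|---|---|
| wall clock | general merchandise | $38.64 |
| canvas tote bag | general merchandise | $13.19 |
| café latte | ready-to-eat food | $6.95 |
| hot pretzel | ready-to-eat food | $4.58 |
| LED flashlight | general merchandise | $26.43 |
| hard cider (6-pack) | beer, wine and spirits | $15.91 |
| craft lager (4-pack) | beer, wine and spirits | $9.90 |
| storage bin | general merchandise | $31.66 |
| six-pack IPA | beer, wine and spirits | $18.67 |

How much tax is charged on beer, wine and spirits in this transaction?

Hard cider (6-pack) $15.91: beer, wine and spirits → 7.75% → $1.233025
Craft lager (4-pack) $9.90: beer, wine and spirits → 7.75% → $0.76725
Six-pack IPA $18.67: beer, wine and spirits → 7.75% → $1.446925
Tax on beer, wine and spirits: unrounded sum = $3.4472 → $3.45

$3.45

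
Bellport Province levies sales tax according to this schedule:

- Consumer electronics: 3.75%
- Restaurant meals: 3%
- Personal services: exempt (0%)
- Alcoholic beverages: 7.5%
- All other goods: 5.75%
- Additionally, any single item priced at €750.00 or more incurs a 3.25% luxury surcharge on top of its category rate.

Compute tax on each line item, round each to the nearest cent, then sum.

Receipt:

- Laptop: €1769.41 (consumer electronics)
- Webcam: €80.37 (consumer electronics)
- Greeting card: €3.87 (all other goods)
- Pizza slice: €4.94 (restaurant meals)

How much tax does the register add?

€127.24

Laptop €1769.41: consumer electronics → 3.75% + 3.25% surcharge = 7% → €123.86
Webcam €80.37: consumer electronics → 3.75% → €3.01
Greeting card €3.87: all other goods → 5.75% → €0.22
Pizza slice €4.94: restaurant meals → 3% → €0.15
Total tax = €123.86 + €3.01 + €0.22 + €0.15 = €127.24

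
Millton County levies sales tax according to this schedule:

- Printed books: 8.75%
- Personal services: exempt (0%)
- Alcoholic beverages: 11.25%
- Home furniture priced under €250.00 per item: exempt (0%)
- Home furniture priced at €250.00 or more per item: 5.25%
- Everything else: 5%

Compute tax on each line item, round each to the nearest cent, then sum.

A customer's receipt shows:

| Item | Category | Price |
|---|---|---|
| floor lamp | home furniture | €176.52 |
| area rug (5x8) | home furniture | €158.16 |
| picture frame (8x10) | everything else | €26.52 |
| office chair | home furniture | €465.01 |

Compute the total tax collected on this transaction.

Floor lamp €176.52: home furniture, under €250.00 → 0% → €0.00
Area rug (5x8) €158.16: home furniture, under €250.00 → 0% → €0.00
Picture frame (8x10) €26.52: everything else → 5% → €1.33
Office chair €465.01: home furniture, €250.00 or more → 5.25% → €24.41
Total tax = €1.33 + €24.41 = €25.74

€25.74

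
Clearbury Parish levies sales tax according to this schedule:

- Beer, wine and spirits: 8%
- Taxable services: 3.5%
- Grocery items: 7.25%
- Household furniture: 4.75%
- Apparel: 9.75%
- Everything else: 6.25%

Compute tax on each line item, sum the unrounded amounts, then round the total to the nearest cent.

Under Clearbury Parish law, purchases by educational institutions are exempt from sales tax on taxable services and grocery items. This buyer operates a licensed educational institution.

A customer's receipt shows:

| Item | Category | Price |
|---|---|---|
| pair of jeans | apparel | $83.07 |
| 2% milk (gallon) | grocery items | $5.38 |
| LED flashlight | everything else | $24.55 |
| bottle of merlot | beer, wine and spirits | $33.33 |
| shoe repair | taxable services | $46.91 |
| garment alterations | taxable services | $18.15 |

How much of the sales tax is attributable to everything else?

$1.53

LED flashlight $24.55: everything else → 6.25% → $1.534375
Tax on everything else: unrounded sum = $1.534375 → $1.53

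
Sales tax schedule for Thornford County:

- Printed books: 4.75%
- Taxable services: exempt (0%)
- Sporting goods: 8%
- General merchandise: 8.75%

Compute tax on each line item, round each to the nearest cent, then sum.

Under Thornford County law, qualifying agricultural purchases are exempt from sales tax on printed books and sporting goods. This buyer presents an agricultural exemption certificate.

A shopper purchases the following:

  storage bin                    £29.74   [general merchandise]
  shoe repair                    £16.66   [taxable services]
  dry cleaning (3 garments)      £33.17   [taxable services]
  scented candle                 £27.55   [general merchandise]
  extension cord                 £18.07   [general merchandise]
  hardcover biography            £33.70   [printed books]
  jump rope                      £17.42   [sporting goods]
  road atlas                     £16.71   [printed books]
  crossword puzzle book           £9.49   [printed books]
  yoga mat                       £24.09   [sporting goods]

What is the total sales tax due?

£6.59

Storage bin £29.74: general merchandise → 8.75% → £2.60
Shoe repair £16.66: taxable services → 0% → £0.00
Dry cleaning (3 garments) £33.17: taxable services → 0% → £0.00
Scented candle £27.55: general merchandise → 8.75% → £2.41
Extension cord £18.07: general merchandise → 8.75% → £1.58
Hardcover biography £33.70: printed books, buyer-exempt → 0% → £0.00
Jump rope £17.42: sporting goods, buyer-exempt → 0% → £0.00
Road atlas £16.71: printed books, buyer-exempt → 0% → £0.00
Crossword puzzle book £9.49: printed books, buyer-exempt → 0% → £0.00
Yoga mat £24.09: sporting goods, buyer-exempt → 0% → £0.00
Total tax = £2.60 + £2.41 + £1.58 = £6.59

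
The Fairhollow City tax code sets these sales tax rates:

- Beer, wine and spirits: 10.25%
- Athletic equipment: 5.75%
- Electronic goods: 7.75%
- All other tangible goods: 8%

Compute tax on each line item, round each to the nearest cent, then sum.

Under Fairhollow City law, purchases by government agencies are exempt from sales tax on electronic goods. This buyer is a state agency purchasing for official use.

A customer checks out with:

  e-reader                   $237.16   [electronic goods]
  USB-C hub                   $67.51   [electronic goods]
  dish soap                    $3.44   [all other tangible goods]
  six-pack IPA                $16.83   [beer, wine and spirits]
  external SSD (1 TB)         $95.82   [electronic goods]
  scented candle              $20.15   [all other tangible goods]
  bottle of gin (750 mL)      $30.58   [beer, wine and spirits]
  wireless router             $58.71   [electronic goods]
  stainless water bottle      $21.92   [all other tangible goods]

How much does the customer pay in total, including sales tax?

E-reader $237.16: electronic goods, buyer-exempt → 0% → $0.00
USB-C hub $67.51: electronic goods, buyer-exempt → 0% → $0.00
Dish soap $3.44: all other tangible goods → 8% → $0.28
Six-pack IPA $16.83: beer, wine and spirits → 10.25% → $1.73
External SSD (1 TB) $95.82: electronic goods, buyer-exempt → 0% → $0.00
Scented candle $20.15: all other tangible goods → 8% → $1.61
Bottle of gin (750 mL) $30.58: beer, wine and spirits → 10.25% → $3.13
Wireless router $58.71: electronic goods, buyer-exempt → 0% → $0.00
Stainless water bottle $21.92: all other tangible goods → 8% → $1.75
Subtotal = $552.12; tax = $8.50; total due = $560.62

$560.62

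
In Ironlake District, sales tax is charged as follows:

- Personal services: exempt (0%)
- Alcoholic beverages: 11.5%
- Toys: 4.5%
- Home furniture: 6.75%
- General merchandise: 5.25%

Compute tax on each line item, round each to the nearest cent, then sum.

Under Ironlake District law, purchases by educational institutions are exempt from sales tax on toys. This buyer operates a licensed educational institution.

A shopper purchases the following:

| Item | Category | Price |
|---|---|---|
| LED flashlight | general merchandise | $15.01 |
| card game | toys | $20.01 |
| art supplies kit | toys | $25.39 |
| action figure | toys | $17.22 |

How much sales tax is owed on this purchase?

LED flashlight $15.01: general merchandise → 5.25% → $0.79
Card game $20.01: toys, buyer-exempt → 0% → $0.00
Art supplies kit $25.39: toys, buyer-exempt → 0% → $0.00
Action figure $17.22: toys, buyer-exempt → 0% → $0.00
Total tax = $0.79

$0.79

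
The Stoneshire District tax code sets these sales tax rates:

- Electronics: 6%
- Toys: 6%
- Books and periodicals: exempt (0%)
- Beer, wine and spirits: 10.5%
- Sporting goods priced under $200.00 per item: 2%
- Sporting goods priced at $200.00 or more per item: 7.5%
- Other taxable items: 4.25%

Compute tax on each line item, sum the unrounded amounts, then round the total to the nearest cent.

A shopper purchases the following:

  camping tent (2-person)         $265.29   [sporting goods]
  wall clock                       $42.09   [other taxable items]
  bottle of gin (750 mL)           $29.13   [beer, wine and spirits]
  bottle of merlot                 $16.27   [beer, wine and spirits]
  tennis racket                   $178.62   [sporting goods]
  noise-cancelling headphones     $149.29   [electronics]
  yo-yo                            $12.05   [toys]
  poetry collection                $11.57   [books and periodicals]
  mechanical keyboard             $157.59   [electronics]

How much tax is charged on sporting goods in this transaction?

$23.47

Camping tent (2-person) $265.29: sporting goods, $200.00 or more → 7.5% → $19.89675
Tennis racket $178.62: sporting goods, under $200.00 → 2% → $3.5724
Tax on sporting goods: unrounded sum = $23.46915 → $23.47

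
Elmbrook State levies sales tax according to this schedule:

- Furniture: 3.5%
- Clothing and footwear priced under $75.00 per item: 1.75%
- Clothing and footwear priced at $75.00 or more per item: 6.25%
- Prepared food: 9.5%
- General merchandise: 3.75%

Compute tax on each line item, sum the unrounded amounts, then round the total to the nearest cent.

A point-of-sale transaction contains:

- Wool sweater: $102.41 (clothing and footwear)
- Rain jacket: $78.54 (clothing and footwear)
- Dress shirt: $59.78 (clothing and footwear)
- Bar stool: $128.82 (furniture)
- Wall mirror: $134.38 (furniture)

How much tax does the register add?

$21.57

Wool sweater $102.41: clothing and footwear, $75.00 or more → 6.25% → $6.400625
Rain jacket $78.54: clothing and footwear, $75.00 or more → 6.25% → $4.90875
Dress shirt $59.78: clothing and footwear, under $75.00 → 1.75% → $1.04615
Bar stool $128.82: furniture → 3.5% → $4.5087
Wall mirror $134.38: furniture → 3.5% → $4.7033
Unrounded tax sum = $21.567525 → $21.57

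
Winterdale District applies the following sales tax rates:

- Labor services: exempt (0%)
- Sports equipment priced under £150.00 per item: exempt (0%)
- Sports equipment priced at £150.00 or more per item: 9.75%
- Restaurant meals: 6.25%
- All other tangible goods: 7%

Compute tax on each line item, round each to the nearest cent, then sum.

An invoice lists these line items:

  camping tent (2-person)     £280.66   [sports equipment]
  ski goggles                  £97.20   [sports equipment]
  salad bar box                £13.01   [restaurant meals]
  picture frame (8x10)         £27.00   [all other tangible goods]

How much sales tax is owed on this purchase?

£30.06

Camping tent (2-person) £280.66: sports equipment, £150.00 or more → 9.75% → £27.36
Ski goggles £97.20: sports equipment, under £150.00 → 0% → £0.00
Salad bar box £13.01: restaurant meals → 6.25% → £0.81
Picture frame (8x10) £27.00: all other tangible goods → 7% → £1.89
Total tax = £27.36 + £0.81 + £1.89 = £30.06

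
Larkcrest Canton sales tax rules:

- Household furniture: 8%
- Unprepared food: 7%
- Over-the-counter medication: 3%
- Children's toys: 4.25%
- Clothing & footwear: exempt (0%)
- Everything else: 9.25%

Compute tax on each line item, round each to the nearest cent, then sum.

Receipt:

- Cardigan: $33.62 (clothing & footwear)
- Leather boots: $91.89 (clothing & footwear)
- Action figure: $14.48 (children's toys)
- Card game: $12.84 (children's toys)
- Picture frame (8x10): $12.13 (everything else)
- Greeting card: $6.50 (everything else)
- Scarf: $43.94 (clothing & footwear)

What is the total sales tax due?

Cardigan $33.62: clothing & footwear → 0% → $0.00
Leather boots $91.89: clothing & footwear → 0% → $0.00
Action figure $14.48: children's toys → 4.25% → $0.62
Card game $12.84: children's toys → 4.25% → $0.55
Picture frame (8x10) $12.13: everything else → 9.25% → $1.12
Greeting card $6.50: everything else → 9.25% → $0.60
Scarf $43.94: clothing & footwear → 0% → $0.00
Total tax = $0.62 + $0.55 + $1.12 + $0.60 = $2.89

$2.89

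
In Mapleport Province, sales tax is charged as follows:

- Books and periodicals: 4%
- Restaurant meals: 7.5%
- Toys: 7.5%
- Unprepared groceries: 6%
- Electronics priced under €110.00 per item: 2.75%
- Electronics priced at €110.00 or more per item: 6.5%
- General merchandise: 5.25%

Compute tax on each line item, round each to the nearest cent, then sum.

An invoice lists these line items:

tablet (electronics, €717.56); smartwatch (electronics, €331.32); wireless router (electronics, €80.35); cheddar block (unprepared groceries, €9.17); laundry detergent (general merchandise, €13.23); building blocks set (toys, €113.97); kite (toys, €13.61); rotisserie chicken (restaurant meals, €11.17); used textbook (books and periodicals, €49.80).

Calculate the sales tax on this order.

€84.03

Tablet €717.56: electronics, €110.00 or more → 6.5% → €46.64
Smartwatch €331.32: electronics, €110.00 or more → 6.5% → €21.54
Wireless router €80.35: electronics, under €110.00 → 2.75% → €2.21
Cheddar block €9.17: unprepared groceries → 6% → €0.55
Laundry detergent €13.23: general merchandise → 5.25% → €0.69
Building blocks set €113.97: toys → 7.5% → €8.55
Kite €13.61: toys → 7.5% → €1.02
Rotisserie chicken €11.17: restaurant meals → 7.5% → €0.84
Used textbook €49.80: books and periodicals → 4% → €1.99
Total tax = €46.64 + €21.54 + €2.21 + €0.55 + €0.69 + €8.55 + €1.02 + €0.84 + €1.99 = €84.03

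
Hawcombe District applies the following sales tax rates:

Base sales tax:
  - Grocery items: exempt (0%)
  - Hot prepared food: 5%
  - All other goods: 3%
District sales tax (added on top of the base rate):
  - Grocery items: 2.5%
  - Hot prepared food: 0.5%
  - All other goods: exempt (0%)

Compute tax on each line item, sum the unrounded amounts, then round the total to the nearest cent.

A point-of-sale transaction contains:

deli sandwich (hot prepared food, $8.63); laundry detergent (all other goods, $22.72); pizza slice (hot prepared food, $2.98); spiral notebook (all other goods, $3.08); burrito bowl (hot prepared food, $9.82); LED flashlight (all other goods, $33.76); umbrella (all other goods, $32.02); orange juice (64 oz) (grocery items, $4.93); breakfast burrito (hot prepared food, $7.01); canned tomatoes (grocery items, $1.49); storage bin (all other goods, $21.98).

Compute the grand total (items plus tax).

$153.55

Deli sandwich $8.63: hot prepared food → 5% + 0.5% district = 5.5% → $0.47465
Laundry detergent $22.72: all other goods → 3% + 0% district = 3% → $0.6816
Pizza slice $2.98: hot prepared food → 5% + 0.5% district = 5.5% → $0.1639
Spiral notebook $3.08: all other goods → 3% + 0% district = 3% → $0.0924
Burrito bowl $9.82: hot prepared food → 5% + 0.5% district = 5.5% → $0.5401
LED flashlight $33.76: all other goods → 3% + 0% district = 3% → $1.0128
Umbrella $32.02: all other goods → 3% + 0% district = 3% → $0.9606
Orange juice (64 oz) $4.93: grocery items → 0% + 2.5% district = 2.5% → $0.12325
Breakfast burrito $7.01: hot prepared food → 5% + 0.5% district = 5.5% → $0.38555
Canned tomatoes $1.49: grocery items → 0% + 2.5% district = 2.5% → $0.03725
Storage bin $21.98: all other goods → 3% + 0% district = 3% → $0.6594
Subtotal = $148.42; unrounded tax = $5.1315 → $5.13; total due = $153.55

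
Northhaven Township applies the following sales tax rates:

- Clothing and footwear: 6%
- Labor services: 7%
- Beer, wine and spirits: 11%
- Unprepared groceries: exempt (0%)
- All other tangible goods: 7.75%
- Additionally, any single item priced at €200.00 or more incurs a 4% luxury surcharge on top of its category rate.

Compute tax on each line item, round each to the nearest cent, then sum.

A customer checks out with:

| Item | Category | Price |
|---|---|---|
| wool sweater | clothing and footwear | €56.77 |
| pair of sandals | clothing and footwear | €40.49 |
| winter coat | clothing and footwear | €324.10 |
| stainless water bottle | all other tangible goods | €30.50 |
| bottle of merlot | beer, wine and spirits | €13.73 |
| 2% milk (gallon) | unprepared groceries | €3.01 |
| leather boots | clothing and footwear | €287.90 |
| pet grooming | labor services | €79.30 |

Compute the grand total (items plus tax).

€912.26

Wool sweater €56.77: clothing and footwear → 6% → €3.41
Pair of sandals €40.49: clothing and footwear → 6% → €2.43
Winter coat €324.10: clothing and footwear → 6% + 4% surcharge = 10% → €32.41
Stainless water bottle €30.50: all other tangible goods → 7.75% → €2.36
Bottle of merlot €13.73: beer, wine and spirits → 11% → €1.51
2% milk (gallon) €3.01: unprepared groceries → 0% → €0.00
Leather boots €287.90: clothing and footwear → 6% + 4% surcharge = 10% → €28.79
Pet grooming €79.30: labor services → 7% → €5.55
Subtotal = €835.80; tax = €76.46; total due = €912.26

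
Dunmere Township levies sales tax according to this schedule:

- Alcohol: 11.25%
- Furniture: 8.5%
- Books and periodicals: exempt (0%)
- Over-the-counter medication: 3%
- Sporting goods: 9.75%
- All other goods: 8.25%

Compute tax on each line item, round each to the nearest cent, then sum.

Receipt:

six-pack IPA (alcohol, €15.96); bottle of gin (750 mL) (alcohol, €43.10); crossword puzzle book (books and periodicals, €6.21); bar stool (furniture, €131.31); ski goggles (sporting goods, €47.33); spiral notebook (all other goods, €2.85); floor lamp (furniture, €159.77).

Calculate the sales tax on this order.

€36.24

Six-pack IPA €15.96: alcohol → 11.25% → €1.80
Bottle of gin (750 mL) €43.10: alcohol → 11.25% → €4.85
Crossword puzzle book €6.21: books and periodicals → 0% → €0.00
Bar stool €131.31: furniture → 8.5% → €11.16
Ski goggles €47.33: sporting goods → 9.75% → €4.61
Spiral notebook €2.85: all other goods → 8.25% → €0.24
Floor lamp €159.77: furniture → 8.5% → €13.58
Total tax = €1.80 + €4.85 + €11.16 + €4.61 + €0.24 + €13.58 = €36.24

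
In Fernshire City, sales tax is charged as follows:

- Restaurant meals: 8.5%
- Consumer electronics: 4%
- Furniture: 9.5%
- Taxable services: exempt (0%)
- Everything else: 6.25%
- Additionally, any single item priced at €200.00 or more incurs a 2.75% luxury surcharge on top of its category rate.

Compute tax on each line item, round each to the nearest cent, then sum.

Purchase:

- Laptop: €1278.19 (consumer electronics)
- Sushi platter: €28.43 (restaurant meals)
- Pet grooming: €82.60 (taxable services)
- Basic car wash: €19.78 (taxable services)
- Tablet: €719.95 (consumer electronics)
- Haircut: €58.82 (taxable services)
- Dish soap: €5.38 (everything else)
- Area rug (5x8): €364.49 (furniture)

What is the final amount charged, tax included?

€2739.93

Laptop €1278.19: consumer electronics → 4% + 2.75% surcharge = 6.75% → €86.28
Sushi platter €28.43: restaurant meals → 8.5% → €2.42
Pet grooming €82.60: taxable services → 0% → €0.00
Basic car wash €19.78: taxable services → 0% → €0.00
Tablet €719.95: consumer electronics → 4% + 2.75% surcharge = 6.75% → €48.60
Haircut €58.82: taxable services → 0% → €0.00
Dish soap €5.38: everything else → 6.25% → €0.34
Area rug (5x8) €364.49: furniture → 9.5% + 2.75% surcharge = 12.25% → €44.65
Subtotal = €2557.64; tax = €182.29; total due = €2739.93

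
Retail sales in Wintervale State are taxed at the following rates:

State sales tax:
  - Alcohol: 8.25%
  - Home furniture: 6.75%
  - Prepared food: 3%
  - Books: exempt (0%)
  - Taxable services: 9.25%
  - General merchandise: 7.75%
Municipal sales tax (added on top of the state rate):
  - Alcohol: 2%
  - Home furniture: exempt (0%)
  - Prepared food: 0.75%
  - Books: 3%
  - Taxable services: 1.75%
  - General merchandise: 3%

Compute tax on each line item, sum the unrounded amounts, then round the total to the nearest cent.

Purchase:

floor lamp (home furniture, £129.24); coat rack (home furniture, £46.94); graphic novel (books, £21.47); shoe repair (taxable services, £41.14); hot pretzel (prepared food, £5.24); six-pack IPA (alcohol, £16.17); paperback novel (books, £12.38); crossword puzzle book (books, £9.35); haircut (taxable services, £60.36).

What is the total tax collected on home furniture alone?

£11.89

Floor lamp £129.24: home furniture → 6.75% + 0% municipal = 6.75% → £8.7237
Coat rack £46.94: home furniture → 6.75% + 0% municipal = 6.75% → £3.16845
Tax on home furniture: unrounded sum = £11.89215 → £11.89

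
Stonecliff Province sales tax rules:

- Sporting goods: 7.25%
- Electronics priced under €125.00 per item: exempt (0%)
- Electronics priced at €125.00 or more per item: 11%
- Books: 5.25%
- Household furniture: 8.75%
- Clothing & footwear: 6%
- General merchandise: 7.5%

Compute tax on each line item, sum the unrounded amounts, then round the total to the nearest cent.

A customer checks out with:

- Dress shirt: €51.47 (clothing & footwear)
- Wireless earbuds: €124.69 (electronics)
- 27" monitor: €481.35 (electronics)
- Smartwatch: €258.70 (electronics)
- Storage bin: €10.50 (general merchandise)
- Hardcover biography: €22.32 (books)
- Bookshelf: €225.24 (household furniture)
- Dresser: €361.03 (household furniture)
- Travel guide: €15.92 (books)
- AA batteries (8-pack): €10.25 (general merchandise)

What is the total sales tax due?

Dress shirt €51.47: clothing & footwear → 6% → €3.0882
Wireless earbuds €124.69: electronics, under €125.00 → 0% → €0.00
27" monitor €481.35: electronics, €125.00 or more → 11% → €52.9485
Smartwatch €258.70: electronics, €125.00 or more → 11% → €28.457
Storage bin €10.50: general merchandise → 7.5% → €0.7875
Hardcover biography €22.32: books → 5.25% → €1.1718
Bookshelf €225.24: household furniture → 8.75% → €19.7085
Dresser €361.03: household furniture → 8.75% → €31.590125
Travel guide €15.92: books → 5.25% → €0.8358
AA batteries (8-pack) €10.25: general merchandise → 7.5% → €0.76875
Unrounded tax sum = €139.356175 → €139.36

€139.36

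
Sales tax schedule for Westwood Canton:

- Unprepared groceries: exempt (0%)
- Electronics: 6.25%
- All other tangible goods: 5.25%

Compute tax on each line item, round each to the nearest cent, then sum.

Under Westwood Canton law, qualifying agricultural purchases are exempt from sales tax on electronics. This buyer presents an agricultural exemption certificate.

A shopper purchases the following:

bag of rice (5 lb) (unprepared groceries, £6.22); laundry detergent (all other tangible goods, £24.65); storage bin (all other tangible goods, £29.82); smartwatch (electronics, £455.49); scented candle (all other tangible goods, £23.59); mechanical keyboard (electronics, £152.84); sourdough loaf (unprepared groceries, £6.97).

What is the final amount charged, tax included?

£703.68

Bag of rice (5 lb) £6.22: unprepared groceries → 0% → £0.00
Laundry detergent £24.65: all other tangible goods → 5.25% → £1.29
Storage bin £29.82: all other tangible goods → 5.25% → £1.57
Smartwatch £455.49: electronics, buyer-exempt → 0% → £0.00
Scented candle £23.59: all other tangible goods → 5.25% → £1.24
Mechanical keyboard £152.84: electronics, buyer-exempt → 0% → £0.00
Sourdough loaf £6.97: unprepared groceries → 0% → £0.00
Subtotal = £699.58; tax = £4.10; total due = £703.68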